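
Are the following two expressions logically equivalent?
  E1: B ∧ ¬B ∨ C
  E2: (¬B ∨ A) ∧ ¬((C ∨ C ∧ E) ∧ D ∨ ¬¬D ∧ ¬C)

No

E1: B ∧ ¬B ∨ C
    = C   [complement / identity]
E2: (¬B ∨ A) ∧ ¬((C ∨ C ∧ E) ∧ D ∨ ¬¬D ∧ ¬C)
    = (¬B ∨ A) ∧ ¬(C ∧ D ∨ ¬¬D ∧ ¬C)   [absorption]
    = (¬B ∨ A) ∧ ¬(C ∧ D ∨ D ∧ ¬C)   [double negation]
    = (¬B ∨ A) ∧ ¬D   [distribution]
These differ: at A=0, B=1, C=1, D=1, E=1, E1 = 1 but E2 = 0.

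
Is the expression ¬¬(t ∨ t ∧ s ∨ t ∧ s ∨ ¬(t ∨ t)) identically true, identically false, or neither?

identically true

¬¬(t ∨ t ∧ s ∨ t ∧ s ∨ ¬(t ∨ t))
= ¬¬(t ∨ t ∧ s ∨ ¬(t ∨ t))   (idempotence)
= t ∨ t ∧ s ∨ ¬(t ∨ t)   (double negation)
= t ∨ t ∧ s ∨ ¬t   (idempotence)
= t ∨ ¬t   (absorption)
= True   (complement)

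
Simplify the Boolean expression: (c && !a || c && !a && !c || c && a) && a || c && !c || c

c

(c && !a || c && !a && !c || c && a) && a || c && !c || c
= (c && !a || c && a) && a || c && !c || c   — absorption
= (c && !a || c && a) && a || c   — complement / identity
= c && a || c   — distribution
= c   — absorption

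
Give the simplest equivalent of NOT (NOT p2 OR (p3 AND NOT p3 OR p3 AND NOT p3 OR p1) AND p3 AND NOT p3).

p2

NOT (NOT p2 OR (p3 AND NOT p3 OR p3 AND NOT p3 OR p1) AND p3 AND NOT p3)
= NOT (NOT p2 OR (p3 AND NOT p3 OR p1) AND p3 AND NOT p3)
= NOT (NOT p2 OR p3 AND NOT p3)
= NOT NOT p2
= p2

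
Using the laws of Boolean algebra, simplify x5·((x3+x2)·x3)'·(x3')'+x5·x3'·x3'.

x5·((x3+x2)·x3)'·(x3')'+x5·x3'·x3'
= x5·((x3+x2)·x3)'·x3+x5·x3'·x3'   — double negation
= x5·x3'·x3+x5·x3'·x3'   — absorption
= x5·x3'   — distribution

x5·x3'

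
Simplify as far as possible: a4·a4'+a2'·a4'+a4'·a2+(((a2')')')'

a4'+a2

a4·a4'+a2'·a4'+a4'·a2+(((a2')')')'
= a4·a4'+a2'·a4'+a4'·a2+(a2')'   [double negation]
= a4·a4'+a2'·a4'+a4'·a2+a2   [double negation]
= a4·a4'+a4'+a2   [distribution]
= a4'+a2   [complement / identity]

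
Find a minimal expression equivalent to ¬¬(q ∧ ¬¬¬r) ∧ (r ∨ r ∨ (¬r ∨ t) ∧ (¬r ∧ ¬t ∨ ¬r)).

¬¬(q ∧ ¬¬¬r) ∧ (r ∨ r ∨ (¬r ∨ t) ∧ (¬r ∧ ¬t ∨ ¬r))
= ¬¬(q ∧ ¬¬¬r) ∧ (r ∨ (¬r ∨ t) ∧ (¬r ∧ ¬t ∨ ¬r))   (idempotence)
= ¬¬(q ∧ ¬¬¬r) ∧ (r ∨ (¬r ∨ t) ∧ ¬r)   (absorption)
= ¬¬(q ∧ ¬r) ∧ (r ∨ (¬r ∨ t) ∧ ¬r)   (double negation)
= ¬¬(q ∧ ¬r) ∧ (r ∨ ¬r)   (absorption)
= ¬¬(q ∧ ¬r)   (complement / identity)
= q ∧ ¬r   (double negation)

q ∧ ¬r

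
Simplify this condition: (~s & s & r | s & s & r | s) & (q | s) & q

(~s & s & r | s & s & r | s) & (q | s) & q
= (s & r | s) & (q | s) & q   — distribution
= (s & r | s) & q   — absorption
= s & q   — absorption

s & q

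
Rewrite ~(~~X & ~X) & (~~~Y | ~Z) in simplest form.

~(~~X & ~X) & (~~~Y | ~Z)
= (~X | X) & (~~~Y | ~Z)
= (~X | X) & (~Y | ~Z)
= ~Y | ~Z

~Y | ~Z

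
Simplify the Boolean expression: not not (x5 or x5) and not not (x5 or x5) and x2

not not (x5 or x5) and not not (x5 or x5) and x2
= not not (x5 or x5) and x2   [idempotence]
= (x5 or x5) and x2   [double negation]
= x5 and x2   [idempotence]

x5 and x2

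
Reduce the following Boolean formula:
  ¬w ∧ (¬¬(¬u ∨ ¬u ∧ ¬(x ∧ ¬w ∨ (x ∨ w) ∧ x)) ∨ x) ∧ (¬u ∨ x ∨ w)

¬w ∧ (¬u ∨ x)

¬w ∧ (¬¬(¬u ∨ ¬u ∧ ¬(x ∧ ¬w ∨ (x ∨ w) ∧ x)) ∨ x) ∧ (¬u ∨ x ∨ w)
= ¬w ∧ (¬u ∨ ¬u ∧ ¬(x ∧ ¬w ∨ (x ∨ w) ∧ x) ∨ x) ∧ (¬u ∨ x ∨ w)   (double negation)
= ¬w ∧ (¬u ∨ ¬u ∧ ¬(x ∧ ¬w ∨ x) ∨ x) ∧ (¬u ∨ x ∨ w)   (absorption)
= ¬w ∧ (¬u ∨ ¬u ∧ ¬x ∨ x) ∧ (¬u ∨ x ∨ w)   (absorption)
= ¬w ∧ (¬u ∨ x) ∧ (¬u ∨ x ∨ w)   (absorption)
= ¬w ∧ (¬u ∨ x)   (absorption)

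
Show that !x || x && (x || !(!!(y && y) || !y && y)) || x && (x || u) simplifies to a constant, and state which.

!x || x && (x || !(!!(y && y) || !y && y)) || x && (x || u)
= !x || x && (x || !(y && y || !y && y)) || x && (x || u)   [double negation]
= !x || x && (x || !(y && y || !y && y)) || x   [absorption]
= !x || x && (x || !y) || x   [distribution]
= !x || x || x   [absorption]
= !x || x   [idempotence]
= true   [complement]

true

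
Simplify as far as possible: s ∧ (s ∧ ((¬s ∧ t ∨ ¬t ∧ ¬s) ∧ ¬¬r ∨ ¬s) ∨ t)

s ∧ t

s ∧ (s ∧ ((¬s ∧ t ∨ ¬t ∧ ¬s) ∧ ¬¬r ∨ ¬s) ∨ t)
= s ∧ (s ∧ (¬s ∧ ¬¬r ∨ ¬s) ∨ t)   — distribution
= s ∧ (s ∧ (¬s ∧ r ∨ ¬s) ∨ t)   — double negation
= s ∧ (s ∧ ¬s ∨ t)   — absorption
= s ∧ t   — complement / identity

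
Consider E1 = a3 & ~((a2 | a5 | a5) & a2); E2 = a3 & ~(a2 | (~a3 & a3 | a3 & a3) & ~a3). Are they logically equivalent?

Yes

E1: a3 & ~((a2 | a5 | a5) & a2)
    = a3 & ~((a2 | a5) & a2)   — idempotence
    = a3 & ~a2   — absorption
E2: a3 & ~(a2 | (~a3 & a3 | a3 & a3) & ~a3)
    = a3 & ~(a2 | a3 & ~a3)   — distribution
    = a3 & ~a2   — complement / identity
Both reduce to a3 & ~a2, so they are equivalent.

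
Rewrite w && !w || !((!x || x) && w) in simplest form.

w && !w || !((!x || x) && w)
= !((!x || x) && w)   — complement / identity
= !w   — complement / identity

!w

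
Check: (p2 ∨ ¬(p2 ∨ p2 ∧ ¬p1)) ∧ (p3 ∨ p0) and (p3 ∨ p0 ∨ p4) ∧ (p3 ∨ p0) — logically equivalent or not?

E1: (p2 ∨ ¬(p2 ∨ p2 ∧ ¬p1)) ∧ (p3 ∨ p0)
    = (p2 ∨ ¬p2) ∧ (p3 ∨ p0)   — absorption
    = p3 ∨ p0   — complement / identity
E2: (p3 ∨ p0 ∨ p4) ∧ (p3 ∨ p0)
    = p3 ∨ p0   — absorption
Both reduce to p3 ∨ p0, so they are equivalent.

Yes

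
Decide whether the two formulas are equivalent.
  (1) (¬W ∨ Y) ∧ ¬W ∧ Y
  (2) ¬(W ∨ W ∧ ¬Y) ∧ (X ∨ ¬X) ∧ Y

Yes

E1: (¬W ∨ Y) ∧ ¬W ∧ Y
    = ¬W ∧ Y   [absorption]
E2: ¬(W ∨ W ∧ ¬Y) ∧ (X ∨ ¬X) ∧ Y
    = ¬(W ∨ W ∧ ¬Y) ∧ Y   [complement / identity]
    = ¬W ∧ Y   [absorption]
Both reduce to ¬W ∧ Y, so they are equivalent.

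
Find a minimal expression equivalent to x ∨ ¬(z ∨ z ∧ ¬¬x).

x ∨ ¬(z ∨ z ∧ ¬¬x)
= x ∨ ¬(z ∨ z ∧ x)
= x ∨ ¬z

x ∨ ¬z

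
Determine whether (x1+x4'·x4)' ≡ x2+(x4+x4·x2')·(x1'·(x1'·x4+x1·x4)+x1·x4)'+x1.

No

E1: (x1+x4'·x4)'
    = x1'   — complement / identity
E2: x2+(x4+x4·x2')·(x1'·(x1'·x4+x1·x4)+x1·x4)'+x1
    = x2+(x4+x4·x2')·(x1'·x4+x1·x4)'+x1   — distribution
    = x2+x4·(x1'·x4+x1·x4)'+x1   — absorption
    = x2+x4·x4'+x1   — distribution
    = x2+x1   — complement / identity
These differ: at x1=1, x2=1, x4=1, E1 = 0 but E2 = 1.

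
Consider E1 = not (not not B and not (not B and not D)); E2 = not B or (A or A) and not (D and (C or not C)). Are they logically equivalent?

No

E1: not (not not B and not (not B and not D))
    = not B or not B and not D   (De Morgan)
    = not B   (absorption)
E2: not B or (A or A) and not (D and (C or not C))
    = not B or (A or A) and not D   (complement / identity)
    = not B or A and not D   (idempotence)
These differ: at A=1, B=1, C=0, D=0, E1 = 0 but E2 = 1.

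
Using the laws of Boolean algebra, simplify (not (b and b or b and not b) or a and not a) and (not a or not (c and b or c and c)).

(not (b and b or b and not b) or a and not a) and (not a or not (c and b or c and c))
= (not (b and b or b and not b) or a and not a) and (not a or not (c and b or c))   (idempotence)
= not (b and b or b and not b) and (not a or not (c and b or c))   (complement / identity)
= not (b and b or b and not b) and (not a or not c)   (absorption)
= not b and (not a or not c)   (distribution)

not b and (not a or not c)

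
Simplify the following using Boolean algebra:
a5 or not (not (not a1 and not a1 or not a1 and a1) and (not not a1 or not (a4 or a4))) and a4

a5 or not (not (not a1 and not a1 or not a1 and a1) and (not not a1 or not (a4 or a4))) and a4
= a5 or not (not not a1 and (not not a1 or not (a4 or a4))) and a4
= a5 or not (not not a1 and (not not a1 or not a4)) and a4
= a5 or not not not a1 and a4
= a5 or not a1 and a4

a5 or not a1 and a4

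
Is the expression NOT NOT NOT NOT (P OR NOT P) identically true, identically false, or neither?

identically true

NOT NOT NOT NOT (P OR NOT P)
= NOT NOT (P OR NOT P)   (double negation)
= P OR NOT P   (double negation)
= TRUE   (complement)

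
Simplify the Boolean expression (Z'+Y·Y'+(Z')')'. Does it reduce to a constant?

0

(Z'+Y·Y'+(Z')')'
= (Z'+(Z')')'
= Z·Z'
= 0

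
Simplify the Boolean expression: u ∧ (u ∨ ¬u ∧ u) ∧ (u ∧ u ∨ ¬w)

u

u ∧ (u ∨ ¬u ∧ u) ∧ (u ∧ u ∨ ¬w)
= u ∧ u ∧ (u ∧ u ∨ ¬w)   — complement / identity
= u ∧ u   — absorption
= u   — idempotence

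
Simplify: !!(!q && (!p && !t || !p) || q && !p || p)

!!(!q && (!p && !t || !p) || q && !p || p)
= !!(!q && !p || q && !p || p)   — absorption
= !!(!p || p)   — distribution
= !p || p   — double negation
= true   — complement

true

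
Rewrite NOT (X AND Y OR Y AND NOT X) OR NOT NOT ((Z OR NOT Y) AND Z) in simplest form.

NOT (X AND Y OR Y AND NOT X) OR NOT NOT ((Z OR NOT Y) AND Z)
= NOT Y OR NOT NOT ((Z OR NOT Y) AND Z)   (distribution)
= NOT Y OR (Z OR NOT Y) AND Z   (double negation)
= NOT Y OR Z   (absorption)

NOT Y OR Z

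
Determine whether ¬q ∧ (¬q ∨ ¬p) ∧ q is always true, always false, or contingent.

¬q ∧ (¬q ∨ ¬p) ∧ q
= ¬q ∧ q   — absorption
= False   — complement

always false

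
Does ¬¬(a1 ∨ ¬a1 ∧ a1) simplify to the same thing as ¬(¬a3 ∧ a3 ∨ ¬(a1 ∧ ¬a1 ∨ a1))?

E1: ¬¬(a1 ∨ ¬a1 ∧ a1)
    = ¬¬a1   (complement / identity)
    = a1   (double negation)
E2: ¬(¬a3 ∧ a3 ∨ ¬(a1 ∧ ¬a1 ∨ a1))
    = ¬¬(a1 ∧ ¬a1 ∨ a1)   (complement / identity)
    = ¬¬a1   (complement / identity)
    = a1   (double negation)
Both reduce to a1, so they are equivalent.

Yes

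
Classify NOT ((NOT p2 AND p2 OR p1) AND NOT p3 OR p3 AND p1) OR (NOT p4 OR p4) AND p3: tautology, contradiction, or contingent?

NOT ((NOT p2 AND p2 OR p1) AND NOT p3 OR p3 AND p1) OR (NOT p4 OR p4) AND p3
= NOT (p1 AND NOT p3 OR p3 AND p1) OR (NOT p4 OR p4) AND p3   — complement / identity
= NOT (p1 AND NOT p3 OR p3 AND p1) OR p3   — complement / identity
= NOT p1 OR p3   — distribution
This depends on p1, p3, so it is not a constant.

contingent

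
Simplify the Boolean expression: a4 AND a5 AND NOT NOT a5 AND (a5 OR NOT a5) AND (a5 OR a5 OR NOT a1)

a4 AND a5

a4 AND a5 AND NOT NOT a5 AND (a5 OR NOT a5) AND (a5 OR a5 OR NOT a1)
= a4 AND a5 AND a5 AND (a5 OR NOT a5) AND (a5 OR a5 OR NOT a1)   (double negation)
= a4 AND a5 AND a5 AND (a5 OR a5 OR NOT a1)   (complement / identity)
= a4 AND a5 AND a5 AND (a5 OR NOT a1)   (idempotence)
= a4 AND a5 AND (a5 OR NOT a1)   (idempotence)
= a4 AND a5   (absorption)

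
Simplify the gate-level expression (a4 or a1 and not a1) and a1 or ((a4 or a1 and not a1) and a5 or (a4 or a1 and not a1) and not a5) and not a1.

a4

(a4 or a1 and not a1) and a1 or ((a4 or a1 and not a1) and a5 or (a4 or a1 and not a1) and not a5) and not a1
= (a4 or a1 and not a1) and a1 or (a4 or a1 and not a1) and not a1   (distribution)
= a4 or a1 and not a1   (distribution)
= a4   (complement / identity)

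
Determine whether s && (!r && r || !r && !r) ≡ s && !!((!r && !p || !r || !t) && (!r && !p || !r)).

Yes

E1: s && (!r && r || !r && !r)
    = s && !r   — distribution
E2: s && !!((!r && !p || !r || !t) && (!r && !p || !r))
    = s && (!r && !p || !r || !t) && (!r && !p || !r)   — double negation
    = s && (!r && !p || !r)   — absorption
    = s && !r   — absorption
Both reduce to s && !r, so they are equivalent.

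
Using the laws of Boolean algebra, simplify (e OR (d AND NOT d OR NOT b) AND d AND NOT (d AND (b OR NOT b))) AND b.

(e OR (d AND NOT d OR NOT b) AND d AND NOT (d AND (b OR NOT b))) AND b
= (e OR (d AND NOT d OR NOT b) AND d AND NOT d) AND b   [complement / identity]
= (e OR d AND NOT d) AND b   [absorption]
= e AND b   [complement / identity]

e AND b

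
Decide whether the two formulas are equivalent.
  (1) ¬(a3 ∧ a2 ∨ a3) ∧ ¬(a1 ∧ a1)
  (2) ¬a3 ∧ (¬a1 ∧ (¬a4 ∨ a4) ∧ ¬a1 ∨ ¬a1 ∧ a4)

E1: ¬(a3 ∧ a2 ∨ a3) ∧ ¬(a1 ∧ a1)
    = ¬(a3 ∧ a2 ∨ a3) ∧ ¬a1
    = ¬a3 ∧ ¬a1
E2: ¬a3 ∧ (¬a1 ∧ (¬a4 ∨ a4) ∧ ¬a1 ∨ ¬a1 ∧ a4)
    = ¬a3 ∧ (¬a1 ∧ (¬a4 ∨ a4) ∨ a4) ∧ ¬a1
    = ¬a3 ∧ (¬a1 ∨ a4) ∧ ¬a1
    = ¬a3 ∧ ¬a1
Both reduce to ¬a3 ∧ ¬a1, so they are equivalent.

Yes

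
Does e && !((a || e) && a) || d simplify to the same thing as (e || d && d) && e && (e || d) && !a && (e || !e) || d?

E1: e && !((a || e) && a) || d
    = e && !a || d   — absorption
E2: (e || d && d) && e && (e || d) && !a && (e || !e) || d
    = (e || d) && e && (e || d) && !a && (e || !e) || d   — idempotence
    = (e || d) && e && (e || d) && !a || d   — complement / identity
    = (e || d) && e && !a || d   — absorption
    = e && !a || d   — absorption
Both reduce to e && !a || d, so they are equivalent.

Yes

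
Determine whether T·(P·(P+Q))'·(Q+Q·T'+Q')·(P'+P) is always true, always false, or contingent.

T·(P·(P+Q))'·(Q+Q·T'+Q')·(P'+P)
= T·P'·(Q+Q·T'+Q')·(P'+P)   [absorption]
= T·P'·(Q+Q·T'+Q')   [complement / identity]
= T·P'·(Q+Q')   [absorption]
= T·P'   [complement / identity]
This depends on P, T, so it is not a constant.

contingent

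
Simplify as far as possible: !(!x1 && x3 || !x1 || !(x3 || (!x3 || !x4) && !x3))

!(!x1 && x3 || !x1 || !(x3 || (!x3 || !x4) && !x3))
= !(!x1 || !(x3 || (!x3 || !x4) && !x3))
= x1 && (x3 || (!x3 || !x4) && !x3)
= x1 && (x3 || !x3)
= x1

x1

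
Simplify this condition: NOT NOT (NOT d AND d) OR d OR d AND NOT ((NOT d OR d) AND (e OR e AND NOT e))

NOT NOT (NOT d AND d) OR d OR d AND NOT ((NOT d OR d) AND (e OR e AND NOT e))
= NOT NOT (NOT d AND d) OR d OR d AND NOT (e OR e AND NOT e)   [complement / identity]
= NOT NOT (NOT d AND d) OR d OR d AND NOT e   [complement / identity]
= NOT NOT (NOT d AND d) OR d   [absorption]
= NOT d AND d OR d   [double negation]
= d   [complement / identity]

d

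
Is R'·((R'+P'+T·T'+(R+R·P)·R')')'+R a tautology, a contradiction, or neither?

R'·((R'+P'+T·T'+(R+R·P)·R')')'+R
= R'·((R'+P'+(R+R·P)·R')')'+R   — complement / identity
= R'·(R'+P'+(R+R·P)·R')+R   — double negation
= R'·(R'+P'+R·R')+R   — absorption
= R'·(R'+P')+R   — complement / identity
= R'+R   — absorption
= 1   — complement

tautology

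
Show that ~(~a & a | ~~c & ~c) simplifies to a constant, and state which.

1

~(~a & a | ~~c & ~c)
= ~(~~c & ~c)   [complement / identity]
= ~c | c   [De Morgan]
= 1   [complement]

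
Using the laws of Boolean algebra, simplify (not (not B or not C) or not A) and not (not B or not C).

(not (not B or not C) or not A) and not (not B or not C)
= not (not B or not C)   (absorption)
= B and C   (De Morgan)

B and C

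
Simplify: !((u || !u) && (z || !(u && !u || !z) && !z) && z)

!z

!((u || !u) && (z || !(u && !u || !z) && !z) && z)
= !((z || !(u && !u || !z) && !z) && z)
= !((z || !!z && !z) && z)
= !((z || z && !z) && z)
= !(z && z)
= !z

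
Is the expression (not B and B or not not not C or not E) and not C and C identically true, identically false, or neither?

(not B and B or not not not C or not E) and not C and C
= (not not not C or not E) and not C and C   (complement / identity)
= (not C or not E) and not C and C   (double negation)
= not C and C   (absorption)
= False   (complement)

identically false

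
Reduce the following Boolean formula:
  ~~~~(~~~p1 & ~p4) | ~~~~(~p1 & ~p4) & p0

~~~~(~~~p1 & ~p4) | ~~~~(~p1 & ~p4) & p0
= ~~~~(~p1 & ~p4) | ~~~~(~p1 & ~p4) & p0   [double negation]
= ~~~~(~p1 & ~p4)   [absorption]
= ~~(~p1 & ~p4)   [double negation]
= ~p1 & ~p4   [double negation]

~p1 & ~p4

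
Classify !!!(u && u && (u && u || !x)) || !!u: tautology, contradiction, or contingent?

tautology

!!!(u && u && (u && u || !x)) || !!u
= !!!(u && u) || !!u   (absorption)
= !(u && u) || !!u   (double negation)
= !(u && u) || u   (double negation)
= !u || u   (idempotence)
= true   (complement)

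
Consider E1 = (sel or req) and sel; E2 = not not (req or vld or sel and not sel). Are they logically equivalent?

No

E1: (sel or req) and sel
    = sel   — absorption
E2: not not (req or vld or sel and not sel)
    = not not (req or vld)   — complement / identity
    = req or vld   — double negation
These differ: at req=0, sel=0, vld=1, E1 = 0 but E2 = 1.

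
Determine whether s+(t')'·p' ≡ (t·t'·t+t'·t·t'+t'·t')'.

No

E1: s+(t')'·p'
    = s+t·p'   (double negation)
E2: (t·t'·t+t'·t·t'+t'·t')'
    = (t'·t+t'·t')'   (distribution)
    = (t')'   (distribution)
    = t   (double negation)
These differ: at p=0, s=1, t=0, E1 = 1 but E2 = 0.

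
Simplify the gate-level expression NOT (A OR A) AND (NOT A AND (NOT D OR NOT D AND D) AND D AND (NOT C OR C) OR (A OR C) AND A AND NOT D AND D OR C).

NOT A AND C

NOT (A OR A) AND (NOT A AND (NOT D OR NOT D AND D) AND D AND (NOT C OR C) OR (A OR C) AND A AND NOT D AND D OR C)
= NOT (A OR A) AND (NOT A AND NOT D AND D AND (NOT C OR C) OR (A OR C) AND A AND NOT D AND D OR C)   [complement / identity]
= NOT (A OR A) AND (NOT A AND NOT D AND D OR (A OR C) AND A AND NOT D AND D OR C)   [complement / identity]
= NOT A AND (NOT A AND NOT D AND D OR (A OR C) AND A AND NOT D AND D OR C)   [idempotence]
= NOT A AND (NOT A AND NOT D AND D OR A AND NOT D AND D OR C)   [absorption]
= NOT A AND (NOT D AND D OR C)   [distribution]
= NOT A AND C   [complement / identity]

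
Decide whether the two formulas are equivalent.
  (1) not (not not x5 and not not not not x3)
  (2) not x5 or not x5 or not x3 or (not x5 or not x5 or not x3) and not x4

E1: not (not not x5 and not not not not x3)
    = not (not not x5 and not not x3)
    = not x5 or not x3
E2: not x5 or not x5 or not x3 or (not x5 or not x5 or not x3) and not x4
    = not x5 or not x5 or not x3
    = not x5 or not x3
Both reduce to not x5 or not x3, so they are equivalent.

Yes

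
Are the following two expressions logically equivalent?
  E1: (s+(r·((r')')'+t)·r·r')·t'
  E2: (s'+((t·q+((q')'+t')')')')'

Yes

E1: (s+(r·((r')')'+t)·r·r')·t'
    = (s+(r·r'+t)·r·r')·t'
    = (s+r·r')·t'
    = s·t'
E2: (s'+((t·q+((q')'+t')')')')'
    = (s'+((t·q+q'·t)')')'
    = s·(t·q+q'·t)'
    = s·t'
Both reduce to s·t', so they are equivalent.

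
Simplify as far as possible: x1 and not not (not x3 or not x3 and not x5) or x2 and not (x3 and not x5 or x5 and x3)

not x3 and (x1 or x2)

x1 and not not (not x3 or not x3 and not x5) or x2 and not (x3 and not x5 or x5 and x3)
= x1 and (not x3 or not x3 and not x5) or x2 and not (x3 and not x5 or x5 and x3)
= x1 and not x3 or x2 and not (x3 and not x5 or x5 and x3)
= x1 and not x3 or x2 and not x3
= not x3 and (x1 or x2)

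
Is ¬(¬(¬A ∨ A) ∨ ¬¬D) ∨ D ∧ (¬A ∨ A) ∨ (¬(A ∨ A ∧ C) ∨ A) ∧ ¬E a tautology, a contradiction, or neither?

tautology

¬(¬(¬A ∨ A) ∨ ¬¬D) ∨ D ∧ (¬A ∨ A) ∨ (¬(A ∨ A ∧ C) ∨ A) ∧ ¬E
= (¬A ∨ A) ∧ ¬D ∨ D ∧ (¬A ∨ A) ∨ (¬(A ∨ A ∧ C) ∨ A) ∧ ¬E
= ¬A ∨ A ∨ (¬(A ∨ A ∧ C) ∨ A) ∧ ¬E
= ¬A ∨ A ∨ (¬A ∨ A) ∧ ¬E
= ¬A ∨ A
= True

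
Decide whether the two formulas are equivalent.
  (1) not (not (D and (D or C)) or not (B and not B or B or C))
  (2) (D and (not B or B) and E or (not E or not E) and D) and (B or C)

E1: not (not (D and (D or C)) or not (B and not B or B or C))
    = not (not (D and (D or C)) or not (B or C))   — complement / identity
    = D and (D or C) and (B or C)   — De Morgan
    = D and (B or C)   — absorption
E2: (D and (not B or B) and E or (not E or not E) and D) and (B or C)
    = (D and (not B or B) and E or not E and D) and (B or C)   — idempotence
    = (D and E or not E and D) and (B or C)   — complement / identity
    = D and (B or C)   — distribution
Both reduce to D and (B or C), so they are equivalent.

Yes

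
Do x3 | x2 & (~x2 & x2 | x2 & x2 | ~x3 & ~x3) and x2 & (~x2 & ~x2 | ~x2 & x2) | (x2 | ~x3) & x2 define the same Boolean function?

No

E1: x3 | x2 & (~x2 & x2 | x2 & x2 | ~x3 & ~x3)
    = x3 | x2 & (~x2 & x2 | x2 & x2 | ~x3)   — idempotence
    = x3 | x2 & (x2 | ~x3)   — distribution
    = x3 | x2   — absorption
E2: x2 & (~x2 & ~x2 | ~x2 & x2) | (x2 | ~x3) & x2
    = x2 & ~x2 | (x2 | ~x3) & x2   — distribution
    = (x2 | ~x3) & x2   — complement / identity
    = x2   — absorption
These differ: at x2=0, x3=1, E1 = 1 but E2 = 0.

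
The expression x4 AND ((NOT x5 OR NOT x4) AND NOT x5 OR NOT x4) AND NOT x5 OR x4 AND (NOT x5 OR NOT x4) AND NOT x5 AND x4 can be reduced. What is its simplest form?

x4 AND ((NOT x5 OR NOT x4) AND NOT x5 OR NOT x4) AND NOT x5 OR x4 AND (NOT x5 OR NOT x4) AND NOT x5 AND x4
= x4 AND (NOT x5 OR NOT x4) AND NOT x5 OR x4 AND (NOT x5 OR NOT x4) AND NOT x5 AND x4   [absorption]
= x4 AND (NOT x5 OR NOT x4) AND NOT x5   [absorption]
= x4 AND NOT x5   [absorption]

x4 AND NOT x5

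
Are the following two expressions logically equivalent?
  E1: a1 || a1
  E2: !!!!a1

E1: a1 || a1
    = a1   — idempotence
E2: !!!!a1
    = !!a1   — double negation
    = a1   — double negation
Both reduce to a1, so they are equivalent.

Yes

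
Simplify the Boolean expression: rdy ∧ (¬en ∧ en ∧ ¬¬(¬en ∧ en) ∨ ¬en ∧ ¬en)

rdy ∧ ¬en

rdy ∧ (¬en ∧ en ∧ ¬¬(¬en ∧ en) ∨ ¬en ∧ ¬en)
= rdy ∧ (¬en ∧ en ∧ ¬en ∧ en ∨ ¬en ∧ ¬en)   [double negation]
= rdy ∧ (¬en ∧ en ∨ ¬en ∧ ¬en)   [idempotence]
= rdy ∧ ¬en   [distribution]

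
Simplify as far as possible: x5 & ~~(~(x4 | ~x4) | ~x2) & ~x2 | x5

x5 & ~~(~(x4 | ~x4) | ~x2) & ~x2 | x5
= x5 & ~((x4 | ~x4) & x2) & ~x2 | x5   [De Morgan]
= x5 & ~x2 & ~x2 | x5   [complement / identity]
= x5 & ~x2 | x5   [idempotence]
= x5   [absorption]

x5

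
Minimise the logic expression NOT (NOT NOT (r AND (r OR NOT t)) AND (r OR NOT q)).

NOT (NOT NOT (r AND (r OR NOT t)) AND (r OR NOT q))
= NOT (r AND (r OR NOT t) AND (r OR NOT q))   — double negation
= NOT (r AND (r OR NOT q))   — absorption
= NOT r   — absorption

NOT r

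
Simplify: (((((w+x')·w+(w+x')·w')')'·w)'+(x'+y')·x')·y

(w'+x')·y

(((((w+x')·w+(w+x')·w')')'·w)'+(x'+y')·x')·y
= ((((w+x')·w+(w+x')·w')·w)'+(x'+y')·x')·y   (double negation)
= (((w+x')·w)'+(x'+y')·x')·y   (distribution)
= (((w+x')·w)'+x')·y   (absorption)
= (w'+x')·y   (absorption)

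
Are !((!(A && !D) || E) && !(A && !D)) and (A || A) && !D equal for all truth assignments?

E1: !((!(A && !D) || E) && !(A && !D))
    = !!(A && !D)   [absorption]
    = A && !D   [double negation]
E2: (A || A) && !D
    = A && !D   [idempotence]
Both reduce to A && !D, so they are equivalent.

Yes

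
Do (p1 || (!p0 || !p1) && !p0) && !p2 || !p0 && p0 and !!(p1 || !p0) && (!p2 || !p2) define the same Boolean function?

E1: (p1 || (!p0 || !p1) && !p0) && !p2 || !p0 && p0
    = (p1 || (!p0 || !p1) && !p0) && !p2   — complement / identity
    = (p1 || !p0) && !p2   — absorption
E2: !!(p1 || !p0) && (!p2 || !p2)
    = (p1 || !p0) && (!p2 || !p2)   — double negation
    = (p1 || !p0) && !p2   — idempotence
Both reduce to (p1 || !p0) && !p2, so they are equivalent.

Yes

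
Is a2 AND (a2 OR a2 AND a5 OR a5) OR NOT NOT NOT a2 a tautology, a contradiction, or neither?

tautology

a2 AND (a2 OR a2 AND a5 OR a5) OR NOT NOT NOT a2
= a2 AND (a2 OR a5) OR NOT NOT NOT a2   (absorption)
= a2 AND (a2 OR a5) OR NOT a2   (double negation)
= a2 OR NOT a2   (absorption)
= TRUE   (complement)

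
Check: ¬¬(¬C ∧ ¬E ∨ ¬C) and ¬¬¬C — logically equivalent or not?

Yes

E1: ¬¬(¬C ∧ ¬E ∨ ¬C)
    = ¬¬¬C
    = ¬C
E2: ¬¬¬C
    = ¬C
Both reduce to ¬C, so they are equivalent.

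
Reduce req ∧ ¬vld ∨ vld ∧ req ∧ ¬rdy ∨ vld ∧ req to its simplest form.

req

req ∧ ¬vld ∨ vld ∧ req ∧ ¬rdy ∨ vld ∧ req
= req ∧ ¬vld ∨ vld ∧ req
= req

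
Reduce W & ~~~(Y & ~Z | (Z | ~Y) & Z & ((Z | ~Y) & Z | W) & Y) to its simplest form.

W & ~~~(Y & ~Z | (Z | ~Y) & Z & ((Z | ~Y) & Z | W) & Y)
= W & ~(Y & ~Z | (Z | ~Y) & Z & ((Z | ~Y) & Z | W) & Y)   [double negation]
= W & ~(Y & ~Z | (Z | ~Y) & Z & Y)   [absorption]
= W & ~(Y & ~Z | Z & Y)   [absorption]
= W & ~Y   [distribution]

W & ~Y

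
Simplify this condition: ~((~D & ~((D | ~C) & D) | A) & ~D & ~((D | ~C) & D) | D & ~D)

D

~((~D & ~((D | ~C) & D) | A) & ~D & ~((D | ~C) & D) | D & ~D)
= ~(~D & ~((D | ~C) & D) | D & ~D)   [absorption]
= ~(~D & ~D | D & ~D)   [absorption]
= ~~D   [distribution]
= D   [double negation]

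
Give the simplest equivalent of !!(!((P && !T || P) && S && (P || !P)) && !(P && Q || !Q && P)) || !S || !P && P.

!!(!((P && !T || P) && S && (P || !P)) && !(P && Q || !Q && P)) || !S || !P && P
= !!(!((P && !T || P) && S && (P || !P)) && !P) || !S || !P && P   (distribution)
= !((P && !T || P) && S && (P || !P) || P) || !S || !P && P   (De Morgan)
= !((P && !T || P) && S || P) || !S || !P && P   (complement / identity)
= !(P && S || P) || !S || !P && P   (absorption)
= !(P && S || P) || !S   (complement / identity)
= !P || !S   (absorption)

!P || !S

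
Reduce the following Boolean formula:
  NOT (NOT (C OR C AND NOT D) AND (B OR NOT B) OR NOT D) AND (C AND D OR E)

C AND D

NOT (NOT (C OR C AND NOT D) AND (B OR NOT B) OR NOT D) AND (C AND D OR E)
= NOT (NOT (C OR C AND NOT D) OR NOT D) AND (C AND D OR E)   — complement / identity
= NOT (NOT C OR NOT D) AND (C AND D OR E)   — absorption
= C AND D AND (C AND D OR E)   — De Morgan
= C AND D   — absorption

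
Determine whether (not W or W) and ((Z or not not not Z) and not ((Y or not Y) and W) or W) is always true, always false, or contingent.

(not W or W) and ((Z or not not not Z) and not ((Y or not Y) and W) or W)
= (not W or W) and ((Z or not Z) and not ((Y or not Y) and W) or W)   — double negation
= (not W or W) and ((Z or not Z) and not W or W)   — complement / identity
= (not W or W) and (not W or W)   — complement / identity
= not W or W   — complement / identity
= True   — complement

always true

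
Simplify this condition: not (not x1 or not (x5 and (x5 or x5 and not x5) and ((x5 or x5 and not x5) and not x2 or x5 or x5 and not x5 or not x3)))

x1 and x5

not (not x1 or not (x5 and (x5 or x5 and not x5) and ((x5 or x5 and not x5) and not x2 or x5 or x5 and not x5 or not x3)))
= not (not x1 or not (x5 and (x5 or x5 and not x5) and (x5 or x5 and not x5 or not x3)))   — absorption
= not (not x1 or not (x5 and (x5 or x5 and not x5)))   — absorption
= x1 and x5 and (x5 or x5 and not x5)   — De Morgan
= x1 and x5 and x5   — complement / identity
= x1 and x5   — idempotence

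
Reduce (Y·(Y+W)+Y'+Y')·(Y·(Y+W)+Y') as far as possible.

1

(Y·(Y+W)+Y'+Y')·(Y·(Y+W)+Y')
= Y·(Y+W)+Y'
= Y+Y'
= 1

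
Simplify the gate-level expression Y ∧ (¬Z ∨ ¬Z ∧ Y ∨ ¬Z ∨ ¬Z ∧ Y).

Y ∧ (¬Z ∨ ¬Z ∧ Y ∨ ¬Z ∨ ¬Z ∧ Y)
= Y ∧ (¬Z ∨ ¬Z ∧ Y)
= Y ∧ ¬Z

Y ∧ ¬Z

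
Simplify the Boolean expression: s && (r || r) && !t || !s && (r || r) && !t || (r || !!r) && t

r

s && (r || r) && !t || !s && (r || r) && !t || (r || !!r) && t
= (r || r) && !t || (r || !!r) && t
= (r || r) && !t || (r || r) && t
= r || r
= r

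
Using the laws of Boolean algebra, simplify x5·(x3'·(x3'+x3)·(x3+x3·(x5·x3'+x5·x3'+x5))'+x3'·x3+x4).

x5·(x3'+x4)

x5·(x3'·(x3'+x3)·(x3+x3·(x5·x3'+x5·x3'+x5))'+x3'·x3+x4)
= x5·(x3'·(x3+x3·(x5·x3'+x5·x3'+x5))'+x3'·x3+x4)
= x5·(x3'·(x3+x3·(x5·x3'+x5))'+x3'·x3+x4)
= x5·(x3'·(x3+x3·x5)'+x3'·x3+x4)
= x5·(x3'·x3'+x3'·x3+x4)
= x5·(x3'+x4)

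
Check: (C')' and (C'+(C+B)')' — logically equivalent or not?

Yes

E1: (C')'
    = C
E2: (C'+(C+B)')'
    = C·(C+B)
    = C
Both reduce to C, so they are equivalent.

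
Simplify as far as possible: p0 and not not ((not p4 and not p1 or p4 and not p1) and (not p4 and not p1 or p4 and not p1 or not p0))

p0 and not p1

p0 and not not ((not p4 and not p1 or p4 and not p1) and (not p4 and not p1 or p4 and not p1 or not p0))
= p0 and not not (not p4 and not p1 or p4 and not p1)
= p0 and not not not p1
= p0 and not p1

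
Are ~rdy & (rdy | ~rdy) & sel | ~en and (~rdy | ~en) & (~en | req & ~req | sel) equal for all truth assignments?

Yes

E1: ~rdy & (rdy | ~rdy) & sel | ~en
    = ~rdy & sel | ~en   — complement / identity
E2: (~rdy | ~en) & (~en | req & ~req | sel)
    = (~rdy | ~en) & (~en | sel)   — complement / identity
    = ~rdy & sel | ~en   — distribution
Both reduce to ~rdy & sel | ~en, so they are equivalent.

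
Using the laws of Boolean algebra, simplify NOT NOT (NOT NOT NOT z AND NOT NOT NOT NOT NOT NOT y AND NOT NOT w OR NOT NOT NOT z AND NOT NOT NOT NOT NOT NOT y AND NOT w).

NOT z AND y

NOT NOT (NOT NOT NOT z AND NOT NOT NOT NOT NOT NOT y AND NOT NOT w OR NOT NOT NOT z AND NOT NOT NOT NOT NOT NOT y AND NOT w)
= NOT NOT (NOT NOT NOT z AND NOT NOT NOT NOT NOT NOT y AND w OR NOT NOT NOT z AND NOT NOT NOT NOT NOT NOT y AND NOT w)   — double negation
= NOT NOT (NOT NOT NOT z AND NOT NOT NOT NOT NOT NOT y)   — distribution
= NOT (NOT NOT z OR NOT NOT NOT NOT NOT y)   — De Morgan
= NOT (NOT NOT z OR NOT NOT NOT y)   — double negation
= NOT z AND NOT NOT y   — De Morgan
= NOT z AND y   — double negation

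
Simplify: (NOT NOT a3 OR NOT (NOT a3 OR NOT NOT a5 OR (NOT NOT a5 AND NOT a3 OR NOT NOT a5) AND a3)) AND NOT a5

(NOT NOT a3 OR NOT (NOT a3 OR NOT NOT a5 OR (NOT NOT a5 AND NOT a3 OR NOT NOT a5) AND a3)) AND NOT a5
= (NOT NOT a3 OR NOT (NOT a3 OR NOT NOT a5 OR NOT NOT a5 AND a3)) AND NOT a5   (absorption)
= (NOT NOT a3 OR NOT (NOT a3 OR NOT NOT a5)) AND NOT a5   (absorption)
= (NOT NOT a3 OR a3 AND NOT a5) AND NOT a5   (De Morgan)
= (a3 OR a3 AND NOT a5) AND NOT a5   (double negation)
= a3 AND NOT a5   (absorption)

a3 AND NOT a5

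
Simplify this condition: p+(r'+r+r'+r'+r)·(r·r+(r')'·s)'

p+r'

p+(r'+r+r'+r'+r)·(r·r+(r')'·s)'
= p+(r'+r+r'+r'+r)·(r·r+r·s)'   — double negation
= p+(r'+r+r'+r)·(r·r+r·s)'   — idempotence
= p+(r'+r+r'+r)·(r+r·s)'   — idempotence
= p+(r'+r+r'+r)·r'   — absorption
= p+(r'+r)·r'   — idempotence
= p+r'   — complement / identity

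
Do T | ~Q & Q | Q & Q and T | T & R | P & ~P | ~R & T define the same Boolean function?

No

E1: T | ~Q & Q | Q & Q
    = T | Q   [distribution]
E2: T | T & R | P & ~P | ~R & T
    = T | T & R | ~R & T   [complement / identity]
    = T | T   [distribution]
    = T   [idempotence]
These differ: at P=0, Q=1, R=0, T=0, E1 = 1 but E2 = 0.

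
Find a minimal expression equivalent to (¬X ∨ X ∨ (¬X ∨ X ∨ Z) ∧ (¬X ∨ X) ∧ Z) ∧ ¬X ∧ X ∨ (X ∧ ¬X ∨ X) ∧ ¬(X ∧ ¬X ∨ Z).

(¬X ∨ X ∨ (¬X ∨ X ∨ Z) ∧ (¬X ∨ X) ∧ Z) ∧ ¬X ∧ X ∨ (X ∧ ¬X ∨ X) ∧ ¬(X ∧ ¬X ∨ Z)
= (¬X ∨ X ∨ (¬X ∨ X) ∧ Z) ∧ ¬X ∧ X ∨ (X ∧ ¬X ∨ X) ∧ ¬(X ∧ ¬X ∨ Z)
= (¬X ∨ X) ∧ ¬X ∧ X ∨ (X ∧ ¬X ∨ X) ∧ ¬(X ∧ ¬X ∨ Z)
= (¬X ∨ X) ∧ ¬X ∧ X ∨ (X ∧ ¬X ∨ X) ∧ ¬Z
= ¬X ∧ X ∨ (X ∧ ¬X ∨ X) ∧ ¬Z
= (X ∧ ¬X ∨ X) ∧ ¬Z
= X ∧ ¬Z

X ∧ ¬Z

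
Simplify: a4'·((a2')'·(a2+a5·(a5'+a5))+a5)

a4'·((a2')'·(a2+a5·(a5'+a5))+a5)
= a4'·((a2')'·(a2+a5)+a5)   (complement / identity)
= a4'·(a2·(a2+a5)+a5)   (double negation)
= a4'·(a2+a5)   (absorption)

a4'·(a2+a5)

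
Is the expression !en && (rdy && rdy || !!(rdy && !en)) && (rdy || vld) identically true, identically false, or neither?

neither

!en && (rdy && rdy || !!(rdy && !en)) && (rdy || vld)
= !en && (rdy && rdy || rdy && !en) && (rdy || vld)   — double negation
= !en && (rdy || rdy && !en) && (rdy || vld)   — idempotence
= !en && rdy && (rdy || vld)   — absorption
= !en && rdy   — absorption
This depends on en, rdy, so it is not a constant.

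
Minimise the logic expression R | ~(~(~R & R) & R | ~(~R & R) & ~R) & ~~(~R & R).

R

R | ~(~(~R & R) & R | ~(~R & R) & ~R) & ~~(~R & R)
= R | ~~(~R & R) & ~~(~R & R)   (distribution)
= R | ~~(~R & R)   (idempotence)
= R | ~R & R   (double negation)
= R   (complement / identity)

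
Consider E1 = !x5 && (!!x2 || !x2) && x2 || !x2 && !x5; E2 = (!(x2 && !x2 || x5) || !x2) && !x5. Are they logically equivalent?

E1: !x5 && (!!x2 || !x2) && x2 || !x2 && !x5
    = !x5 && (x2 || !x2) && x2 || !x2 && !x5   [double negation]
    = !x5 && x2 || !x2 && !x5   [complement / identity]
    = !x5   [distribution]
E2: (!(x2 && !x2 || x5) || !x2) && !x5
    = (!x5 || !x2) && !x5   [complement / identity]
    = !x5   [absorption]
Both reduce to !x5, so they are equivalent.

Yes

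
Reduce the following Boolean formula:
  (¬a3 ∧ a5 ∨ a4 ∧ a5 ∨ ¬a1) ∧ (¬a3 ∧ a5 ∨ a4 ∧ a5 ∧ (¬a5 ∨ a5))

(¬a3 ∨ a4) ∧ a5

(¬a3 ∧ a5 ∨ a4 ∧ a5 ∨ ¬a1) ∧ (¬a3 ∧ a5 ∨ a4 ∧ a5 ∧ (¬a5 ∨ a5))
= (¬a3 ∧ a5 ∨ a4 ∧ a5 ∨ ¬a1) ∧ (¬a3 ∧ a5 ∨ a4 ∧ a5)
= ¬a3 ∧ a5 ∨ a4 ∧ a5
= (¬a3 ∨ a4) ∧ a5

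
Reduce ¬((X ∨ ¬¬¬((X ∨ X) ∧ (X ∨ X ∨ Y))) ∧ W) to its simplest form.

¬W

¬((X ∨ ¬¬¬((X ∨ X) ∧ (X ∨ X ∨ Y))) ∧ W)
= ¬((X ∨ ¬¬¬(X ∨ X)) ∧ W)   [absorption]
= ¬((X ∨ ¬(X ∨ X)) ∧ W)   [double negation]
= ¬((X ∨ ¬X) ∧ W)   [idempotence]
= ¬W   [complement / identity]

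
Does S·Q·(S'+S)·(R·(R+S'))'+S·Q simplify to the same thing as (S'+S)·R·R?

E1: S·Q·(S'+S)·(R·(R+S'))'+S·Q
    = S·Q·(R·(R+S'))'+S·Q   [complement / identity]
    = S·Q·R'+S·Q   [absorption]
    = S·Q   [absorption]
E2: (S'+S)·R·R
    = R·R   [complement / identity]
    = R   [idempotence]
These differ: at Q=0, R=1, S=1, E1 = 0 but E2 = 1.

No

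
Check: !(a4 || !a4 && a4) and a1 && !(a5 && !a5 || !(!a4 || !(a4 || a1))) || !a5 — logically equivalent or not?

No

E1: !(a4 || !a4 && a4)
    = !a4   — complement / identity
E2: a1 && !(a5 && !a5 || !(!a4 || !(a4 || a1))) || !a5
    = a1 && !!(!a4 || !(a4 || a1)) || !a5   — complement / identity
    = a1 && !(a4 && (a4 || a1)) || !a5   — De Morgan
    = a1 && !a4 || !a5   — absorption
These differ: at a1=0, a4=1, a5=0, E1 = 0 but E2 = 1.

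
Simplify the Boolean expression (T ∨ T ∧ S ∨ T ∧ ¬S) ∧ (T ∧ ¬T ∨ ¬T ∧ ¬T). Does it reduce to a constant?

False

(T ∨ T ∧ S ∨ T ∧ ¬S) ∧ (T ∧ ¬T ∨ ¬T ∧ ¬T)
= (T ∨ T) ∧ (T ∧ ¬T ∨ ¬T ∧ ¬T)   [distribution]
= T ∧ (T ∧ ¬T ∨ ¬T ∧ ¬T)   [idempotence]
= T ∧ ¬T   [distribution]
= False   [complement]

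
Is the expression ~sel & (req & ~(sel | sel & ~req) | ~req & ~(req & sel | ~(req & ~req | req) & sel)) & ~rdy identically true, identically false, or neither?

neither

~sel & (req & ~(sel | sel & ~req) | ~req & ~(req & sel | ~(req & ~req | req) & sel)) & ~rdy
= ~sel & (req & ~(sel | sel & ~req) | ~req & ~(req & sel | ~req & sel)) & ~rdy   (complement / identity)
= ~sel & (req & ~sel | ~req & ~(req & sel | ~req & sel)) & ~rdy   (absorption)
= ~sel & (req & ~sel | ~req & ~sel) & ~rdy   (distribution)
= ~sel & ~sel & ~rdy   (distribution)
= ~sel & ~rdy   (idempotence)
This depends on rdy, sel, so it is not a constant.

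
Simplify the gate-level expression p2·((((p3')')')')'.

p2·((((p3')')')')'
= p2·((p3')')'   — double negation
= p2·p3'   — double negation

p2·p3'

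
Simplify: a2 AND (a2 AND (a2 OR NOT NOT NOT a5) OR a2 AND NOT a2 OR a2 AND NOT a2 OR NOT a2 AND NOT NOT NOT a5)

a2 AND (a2 AND (a2 OR NOT NOT NOT a5) OR a2 AND NOT a2 OR a2 AND NOT a2 OR NOT a2 AND NOT NOT NOT a5)
= a2 AND (a2 AND (a2 OR NOT NOT NOT a5) OR a2 AND NOT a2 OR NOT a2 AND NOT NOT NOT a5)   [idempotence]
= a2 AND (a2 AND (a2 OR NOT NOT NOT a5) OR (a2 OR NOT NOT NOT a5) AND NOT a2)   [distribution]
= a2 AND (a2 OR NOT NOT NOT a5)   [distribution]
= a2 AND (a2 OR NOT a5)   [double negation]
= a2   [absorption]

a2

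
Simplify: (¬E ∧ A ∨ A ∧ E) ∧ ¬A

(¬E ∧ A ∨ A ∧ E) ∧ ¬A
= A ∧ ¬A   [distribution]
= False   [complement]

False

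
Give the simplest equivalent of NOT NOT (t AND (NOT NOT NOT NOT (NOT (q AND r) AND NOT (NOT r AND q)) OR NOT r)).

NOT NOT (t AND (NOT NOT NOT NOT (NOT (q AND r) AND NOT (NOT r AND q)) OR NOT r))
= NOT NOT (t AND (NOT NOT (NOT (q AND r) AND NOT (NOT r AND q)) OR NOT r))   (double negation)
= NOT NOT (t AND (NOT (q AND r OR NOT r AND q) OR NOT r))   (De Morgan)
= t AND (NOT (q AND r OR NOT r AND q) OR NOT r)   (double negation)
= t AND (NOT q OR NOT r)   (distribution)

t AND (NOT q OR NOT r)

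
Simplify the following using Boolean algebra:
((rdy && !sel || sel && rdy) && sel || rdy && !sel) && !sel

rdy && !sel

((rdy && !sel || sel && rdy) && sel || rdy && !sel) && !sel
= (rdy && sel || rdy && !sel) && !sel
= rdy && !sel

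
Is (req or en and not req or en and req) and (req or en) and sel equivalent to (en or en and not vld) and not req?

E1: (req or en and not req or en and req) and (req or en) and sel
    = (req or en) and (req or en) and sel   — distribution
    = (req or en) and sel   — idempotence
E2: (en or en and not vld) and not req
    = en and not req   — absorption
These differ: at en=1, req=1, sel=1, vld=0, E1 = 1 but E2 = 0.

No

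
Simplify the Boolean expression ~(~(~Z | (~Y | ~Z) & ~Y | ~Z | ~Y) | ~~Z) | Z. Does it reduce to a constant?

1

~(~(~Z | (~Y | ~Z) & ~Y | ~Z | ~Y) | ~~Z) | Z
= ~(~(~Z | ~Y | ~Z | ~Y) | ~~Z) | Z
= (~Z | ~Y | ~Z | ~Y) & ~Z | Z
= (~Z | ~Y) & ~Z | Z
= ~Z | Z
= 1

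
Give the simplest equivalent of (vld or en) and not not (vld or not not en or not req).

(vld or en) and not not (vld or not not en or not req)
= (vld or en) and not not (vld or en or not req)
= (vld or en) and (vld or en or not req)
= vld or en

vld or en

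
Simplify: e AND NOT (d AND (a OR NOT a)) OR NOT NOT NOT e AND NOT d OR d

e AND NOT (d AND (a OR NOT a)) OR NOT NOT NOT e AND NOT d OR d
= e AND NOT (d AND (a OR NOT a)) OR NOT e AND NOT d OR d   — double negation
= e AND NOT d OR NOT e AND NOT d OR d   — complement / identity
= NOT d OR d   — distribution
= TRUE   — complement

TRUE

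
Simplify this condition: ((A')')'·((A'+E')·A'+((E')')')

A'

((A')')'·((A'+E')·A'+((E')')')
= A'·((A'+E')·A'+((E')')')   — double negation
= A'·(A'+((E')')')   — absorption
= A'·(A'+E')   — double negation
= A'   — absorption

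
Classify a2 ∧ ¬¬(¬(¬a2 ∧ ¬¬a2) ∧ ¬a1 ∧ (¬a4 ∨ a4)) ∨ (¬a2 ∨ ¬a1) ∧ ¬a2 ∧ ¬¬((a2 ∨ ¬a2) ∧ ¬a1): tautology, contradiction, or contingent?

a2 ∧ ¬¬(¬(¬a2 ∧ ¬¬a2) ∧ ¬a1 ∧ (¬a4 ∨ a4)) ∨ (¬a2 ∨ ¬a1) ∧ ¬a2 ∧ ¬¬((a2 ∨ ¬a2) ∧ ¬a1)
= a2 ∧ ¬¬((a2 ∨ ¬a2) ∧ ¬a1 ∧ (¬a4 ∨ a4)) ∨ (¬a2 ∨ ¬a1) ∧ ¬a2 ∧ ¬¬((a2 ∨ ¬a2) ∧ ¬a1)   [De Morgan]
= a2 ∧ ¬¬((a2 ∨ ¬a2) ∧ ¬a1 ∧ (¬a4 ∨ a4)) ∨ ¬a2 ∧ ¬¬((a2 ∨ ¬a2) ∧ ¬a1)   [absorption]
= a2 ∧ ¬¬((a2 ∨ ¬a2) ∧ ¬a1) ∨ ¬a2 ∧ ¬¬((a2 ∨ ¬a2) ∧ ¬a1)   [complement / identity]
= ¬¬((a2 ∨ ¬a2) ∧ ¬a1)   [distribution]
= ¬¬¬a1   [complement / identity]
= ¬a1   [double negation]
This depends on a1, so it is not a constant.

contingent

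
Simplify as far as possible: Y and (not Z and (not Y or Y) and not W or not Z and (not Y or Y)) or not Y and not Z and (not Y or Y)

Y and (not Z and (not Y or Y) and not W or not Z and (not Y or Y)) or not Y and not Z and (not Y or Y)
= Y and not Z and (not Y or Y) or not Y and not Z and (not Y or Y)   — absorption
= not Z and (not Y or Y)   — distribution
= not Z   — complement / identity

not Z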